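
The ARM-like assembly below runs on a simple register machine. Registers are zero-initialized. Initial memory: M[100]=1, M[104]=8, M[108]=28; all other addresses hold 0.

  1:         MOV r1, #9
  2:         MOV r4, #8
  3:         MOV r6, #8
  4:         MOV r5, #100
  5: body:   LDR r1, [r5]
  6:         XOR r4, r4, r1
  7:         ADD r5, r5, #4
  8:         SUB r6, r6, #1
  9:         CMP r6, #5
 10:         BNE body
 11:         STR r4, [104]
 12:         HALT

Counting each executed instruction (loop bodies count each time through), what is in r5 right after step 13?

r1=9
r4=8
r6=8
r5=100
r1=M[100]=1
r4=8^1=9
r5=100+4=104
r6=8-1=7
CMP r6, #5  (cmp 7,5)
BNE body: taken
r1=M[104]=8
r4=9^8=1
r5=104+4=108
After step 13: r5 = 108.

108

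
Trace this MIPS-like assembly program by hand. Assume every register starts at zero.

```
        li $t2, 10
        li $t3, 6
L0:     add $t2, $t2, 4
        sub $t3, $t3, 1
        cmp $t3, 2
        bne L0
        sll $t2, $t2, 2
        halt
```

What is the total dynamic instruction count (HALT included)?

after li $t2, 10: $t2=10
after li $t3, 6: $t3=6
after add $t2, $t2, 4: $t2=10+4=14
after sub $t3, $t3, 1: $t3=6-1=5
cmp $t3, 2  (cmp 5,2)
bne L0: taken
after add $t2, $t2, 4: $t2=14+4=18
after sub $t3, $t3, 1: $t3=5-1=4
cmp $t3, 2  (cmp 4,2)
bne L0: taken
after add $t2, $t2, 4: $t2=18+4=22
after sub $t3, $t3, 1: $t3=4-1=3
cmp $t3, 2  (cmp 3,2)
bne L0: taken
after add $t2, $t2, 4: $t2=22+4=26
after sub $t3, $t3, 1: $t3=3-1=2
cmp $t3, 2  (cmp 2,2)
bne L0: not taken
after sll $t2, $t2, 2: $t2=26<<2=104
halt.
Total executed instructions: 20.

20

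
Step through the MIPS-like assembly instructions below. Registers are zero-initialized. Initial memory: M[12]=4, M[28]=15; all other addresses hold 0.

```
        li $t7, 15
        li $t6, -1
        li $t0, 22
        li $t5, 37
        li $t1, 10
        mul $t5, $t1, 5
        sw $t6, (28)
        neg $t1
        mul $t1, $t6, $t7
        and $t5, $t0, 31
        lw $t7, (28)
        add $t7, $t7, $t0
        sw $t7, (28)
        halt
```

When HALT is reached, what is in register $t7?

after li $t7, 15: $t7=15
after li $t6, -1: $t6=-1
after li $t0, 22: $t0=22
after li $t5, 37: $t5=37
after li $t1, 10: $t1=10
after mul $t5, $t1, 5: $t5=10*5=50
sw $t6, (28) → M[28]=-1
after neg $t1: $t1=-(10)=-10
after mul $t1, $t6, $t7: $t1=(-1)*15=-15
after and $t5, $t0, 31: $t5=22&31=22
after lw $t7, (28): $t7=M[28]=-1
after add $t7, $t7, $t0: $t7=(-1)+22=21
sw $t7, (28) → M[28]=21
halt.

21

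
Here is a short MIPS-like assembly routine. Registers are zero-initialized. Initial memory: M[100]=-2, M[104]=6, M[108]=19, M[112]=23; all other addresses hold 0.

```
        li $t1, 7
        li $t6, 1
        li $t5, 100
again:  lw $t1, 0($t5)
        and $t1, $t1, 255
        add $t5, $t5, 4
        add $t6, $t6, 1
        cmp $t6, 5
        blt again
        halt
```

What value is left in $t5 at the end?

li $t1, 7 → $t1=7
li $t6, 1 → $t6=1
li $t5, 100 → $t5=100
lw $t1, 0($t5) → $t1=M[100]=-2
and $t1, $t1, 255 → $t1=(-2)&255=254
add $t5, $t5, 4 → $t5=100+4=104
add $t6, $t6, 1 → $t6=1+1=2
cmp $t6, 5  (cmp 2,5)
blt again: taken
lw $t1, 0($t5) → $t1=M[104]=6
and $t1, $t1, 255 → $t1=6&255=6
add $t5, $t5, 4 → $t5=104+4=108
add $t6, $t6, 1 → $t6=2+1=3
cmp $t6, 5  (cmp 3,5)
blt again: taken
lw $t1, 0($t5) → $t1=M[108]=19
and $t1, $t1, 255 → $t1=19&255=19
add $t5, $t5, 4 → $t5=108+4=112
add $t6, $t6, 1 → $t6=3+1=4
cmp $t6, 5  (cmp 4,5)
blt again: taken
lw $t1, 0($t5) → $t1=M[112]=23
and $t1, $t1, 255 → $t1=23&255=23
add $t5, $t5, 4 → $t5=112+4=116
add $t6, $t6, 1 → $t6=4+1=5
cmp $t6, 5  (cmp 5,5)
blt again: not taken
halt.

116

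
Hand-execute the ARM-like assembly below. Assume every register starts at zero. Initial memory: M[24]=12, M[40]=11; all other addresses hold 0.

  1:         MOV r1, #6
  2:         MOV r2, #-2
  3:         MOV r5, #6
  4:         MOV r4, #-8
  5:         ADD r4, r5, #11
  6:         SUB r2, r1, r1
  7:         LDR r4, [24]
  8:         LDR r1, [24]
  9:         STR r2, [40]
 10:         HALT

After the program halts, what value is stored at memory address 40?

0

MOV r1, #6 → r1=6
MOV r2, #-2 → r2=-2
MOV r5, #6 → r5=6
MOV r4, #-8 → r4=-8
ADD r4, r5, #11 → r4=6+11=17
SUB r2, r1, r1 → r2=6-6=0
LDR r4, [24] → r4=M[24]=12
LDR r1, [24] → r1=M[24]=12
STR r2, [40] → M[40]=0
halt.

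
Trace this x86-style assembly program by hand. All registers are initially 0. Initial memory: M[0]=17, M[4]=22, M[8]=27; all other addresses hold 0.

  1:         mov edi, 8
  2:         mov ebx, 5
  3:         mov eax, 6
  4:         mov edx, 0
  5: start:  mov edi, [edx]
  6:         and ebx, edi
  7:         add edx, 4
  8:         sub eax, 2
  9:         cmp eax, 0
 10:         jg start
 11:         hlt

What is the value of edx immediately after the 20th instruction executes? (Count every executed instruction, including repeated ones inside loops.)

after mov edi, 8: edi=8
after mov ebx, 5: ebx=5
after mov eax, 6: eax=6
after mov edx, 0: edx=0
after mov edi, [edx]: edi=M[0]=17
after and ebx, edi: ebx=5&17=1
after add edx, 4: edx=0+4=4
after sub eax, 2: eax=6-2=4
cmp eax, 0  (cmp 4,0)
jg start: taken
after mov edi, [edx]: edi=M[4]=22
after and ebx, edi: ebx=1&22=0
after add edx, 4: edx=4+4=8
after sub eax, 2: eax=4-2=2
cmp eax, 0  (cmp 2,0)
jg start: taken
after mov edi, [edx]: edi=M[8]=27
after and ebx, edi: ebx=0&27=0
after add edx, 4: edx=8+4=12
after sub eax, 2: eax=2-2=0
After step 20: edx = 12.

12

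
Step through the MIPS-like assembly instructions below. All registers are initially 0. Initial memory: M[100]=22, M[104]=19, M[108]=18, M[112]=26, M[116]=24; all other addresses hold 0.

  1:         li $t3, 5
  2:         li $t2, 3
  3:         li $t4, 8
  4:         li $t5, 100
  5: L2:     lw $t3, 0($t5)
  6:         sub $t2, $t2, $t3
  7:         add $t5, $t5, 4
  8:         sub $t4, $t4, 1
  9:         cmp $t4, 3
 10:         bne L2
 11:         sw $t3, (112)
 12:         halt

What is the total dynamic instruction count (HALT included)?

li $t3, 5 → $t3=5
li $t2, 3 → $t2=3
li $t4, 8 → $t4=8
li $t5, 100 → $t5=100
lw $t3, 0($t5) → $t3=M[100]=22
sub $t2, $t2, $t3 → $t2=3-22=-19
add $t5, $t5, 4 → $t5=100+4=104
sub $t4, $t4, 1 → $t4=8-1=7
cmp $t4, 3  (cmp 7,3)
bne L2: taken
lw $t3, 0($t5) → $t3=M[104]=19
sub $t2, $t2, $t3 → $t2=(-19)-19=-38
add $t5, $t5, 4 → $t5=104+4=108
sub $t4, $t4, 1 → $t4=7-1=6
cmp $t4, 3  (cmp 6,3)
bne L2: taken
lw $t3, 0($t5) → $t3=M[108]=18
sub $t2, $t2, $t3 → $t2=(-38)-18=-56
add $t5, $t5, 4 → $t5=108+4=112
sub $t4, $t4, 1 → $t4=6-1=5
cmp $t4, 3  (cmp 5,3)
bne L2: taken
lw $t3, 0($t5) → $t3=M[112]=26
sub $t2, $t2, $t3 → $t2=(-56)-26=-82
add $t5, $t5, 4 → $t5=112+4=116
sub $t4, $t4, 1 → $t4=5-1=4
cmp $t4, 3  (cmp 4,3)
bne L2: taken
lw $t3, 0($t5) → $t3=M[116]=24
sub $t2, $t2, $t3 → $t2=(-82)-24=-106
add $t5, $t5, 4 → $t5=116+4=120
sub $t4, $t4, 1 → $t4=4-1=3
cmp $t4, 3  (cmp 3,3)
bne L2: not taken
sw $t3, (112) → M[112]=24
halt.
Total executed instructions: 36.

36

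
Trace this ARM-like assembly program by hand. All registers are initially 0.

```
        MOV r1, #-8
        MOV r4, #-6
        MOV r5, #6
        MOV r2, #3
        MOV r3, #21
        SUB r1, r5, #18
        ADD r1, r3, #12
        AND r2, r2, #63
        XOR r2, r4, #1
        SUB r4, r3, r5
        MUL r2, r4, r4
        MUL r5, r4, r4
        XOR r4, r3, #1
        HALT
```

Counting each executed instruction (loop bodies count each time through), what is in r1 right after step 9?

33

after MOV r1, #-8: r1=-8
after MOV r4, #-6: r4=-6
after MOV r5, #6: r5=6
after MOV r2, #3: r2=3
after MOV r3, #21: r3=21
after SUB r1, r5, #18: r1=6-18=-12
after ADD r1, r3, #12: r1=21+12=33
after AND r2, r2, #63: r2=3&63=3
after XOR r2, r4, #1: r2=(-6)^1=-5
After step 9: r1 = 33.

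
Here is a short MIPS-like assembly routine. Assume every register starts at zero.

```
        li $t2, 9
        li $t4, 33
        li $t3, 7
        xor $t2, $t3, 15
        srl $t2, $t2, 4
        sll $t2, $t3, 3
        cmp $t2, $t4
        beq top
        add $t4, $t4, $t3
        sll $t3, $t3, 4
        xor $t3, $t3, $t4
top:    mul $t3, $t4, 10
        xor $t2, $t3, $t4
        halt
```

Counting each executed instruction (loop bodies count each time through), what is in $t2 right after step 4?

8

after li $t2, 9: $t2=9
after li $t4, 33: $t4=33
after li $t3, 7: $t3=7
after xor $t2, $t3, 15: $t2=7^15=8
After step 4: $t2 = 8.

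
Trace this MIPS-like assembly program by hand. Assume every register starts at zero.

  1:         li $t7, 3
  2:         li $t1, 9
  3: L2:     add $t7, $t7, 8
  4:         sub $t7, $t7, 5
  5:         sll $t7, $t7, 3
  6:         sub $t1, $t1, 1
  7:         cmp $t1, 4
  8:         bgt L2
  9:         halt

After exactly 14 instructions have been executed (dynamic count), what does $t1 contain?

7

after li $t7, 3: $t7=3
after li $t1, 9: $t1=9
after add $t7, $t7, 8: $t7=3+8=11
after sub $t7, $t7, 5: $t7=11-5=6
after sll $t7, $t7, 3: $t7=6<<3=48
after sub $t1, $t1, 1: $t1=9-1=8
cmp $t1, 4  (cmp 8,4)
bgt L2: taken
after add $t7, $t7, 8: $t7=48+8=56
after sub $t7, $t7, 5: $t7=56-5=51
after sll $t7, $t7, 3: $t7=51<<3=408
after sub $t1, $t1, 1: $t1=8-1=7
cmp $t1, 4  (cmp 7,4)
bgt L2: taken
After step 14: $t1 = 7.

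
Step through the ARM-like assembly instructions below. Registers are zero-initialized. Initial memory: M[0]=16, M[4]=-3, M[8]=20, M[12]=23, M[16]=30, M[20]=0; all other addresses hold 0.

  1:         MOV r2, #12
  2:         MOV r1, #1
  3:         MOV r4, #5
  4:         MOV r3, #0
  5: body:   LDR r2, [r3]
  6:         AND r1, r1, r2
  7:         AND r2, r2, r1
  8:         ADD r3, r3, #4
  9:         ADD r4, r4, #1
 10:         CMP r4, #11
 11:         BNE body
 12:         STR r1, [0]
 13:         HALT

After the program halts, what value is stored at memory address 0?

0

r2=12
r1=1
r4=5
r3=0
r2=M[0]=16
r1=1&16=0
r2=16&0=0
r3=0+4=4
r4=5+1=6
CMP r4, #11  (cmp 6,11)
BNE body: taken
r2=M[4]=-3
r1=0&(-3)=0
r2=(-3)&0=0
r3=4+4=8
r4=6+1=7
CMP r4, #11  (cmp 7,11)
BNE body: taken
r2=M[8]=20
r1=0&20=0
r2=20&0=0
r3=8+4=12
r4=7+1=8
CMP r4, #11  (cmp 8,11)
BNE body: taken
r2=M[12]=23
r1=0&23=0
r2=23&0=0
r3=12+4=16
r4=8+1=9
CMP r4, #11  (cmp 9,11)
BNE body: taken
r2=M[16]=30
r1=0&30=0
r2=30&0=0
r3=16+4=20
r4=9+1=10
CMP r4, #11  (cmp 10,11)
BNE body: taken
r2=M[20]=0
r1=0&0=0
r2=0&0=0
r3=20+4=24
r4=10+1=11
CMP r4, #11  (cmp 11,11)
BNE body: not taken
STR r1, [0] → M[0]=0
halt.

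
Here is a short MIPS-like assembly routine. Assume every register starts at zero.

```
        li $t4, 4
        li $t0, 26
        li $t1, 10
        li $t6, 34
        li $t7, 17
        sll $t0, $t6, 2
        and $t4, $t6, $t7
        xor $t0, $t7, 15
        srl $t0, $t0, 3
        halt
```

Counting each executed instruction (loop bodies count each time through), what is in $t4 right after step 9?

0

after li $t4, 4: $t4=4
after li $t0, 26: $t0=26
after li $t1, 10: $t1=10
after li $t6, 34: $t6=34
after li $t7, 17: $t7=17
after sll $t0, $t6, 2: $t0=34<<2=136
after and $t4, $t6, $t7: $t4=34&17=0
after xor $t0, $t7, 15: $t0=17^15=30
after srl $t0, $t0, 3: $t0=30>>3=3
After step 9: $t4 = 0.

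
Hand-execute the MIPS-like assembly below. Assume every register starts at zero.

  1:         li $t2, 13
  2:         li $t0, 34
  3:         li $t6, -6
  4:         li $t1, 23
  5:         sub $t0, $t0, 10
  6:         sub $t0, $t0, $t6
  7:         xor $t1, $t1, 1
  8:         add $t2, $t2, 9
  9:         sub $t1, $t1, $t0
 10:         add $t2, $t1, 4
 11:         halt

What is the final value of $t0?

$t2=13
$t0=34
$t6=-6
$t1=23
$t0=34-10=24
$t0=24-(-6)=30
$t1=23^1=22
$t2=13+9=22
$t1=22-30=-8
$t2=(-8)+4=-4
halt.

30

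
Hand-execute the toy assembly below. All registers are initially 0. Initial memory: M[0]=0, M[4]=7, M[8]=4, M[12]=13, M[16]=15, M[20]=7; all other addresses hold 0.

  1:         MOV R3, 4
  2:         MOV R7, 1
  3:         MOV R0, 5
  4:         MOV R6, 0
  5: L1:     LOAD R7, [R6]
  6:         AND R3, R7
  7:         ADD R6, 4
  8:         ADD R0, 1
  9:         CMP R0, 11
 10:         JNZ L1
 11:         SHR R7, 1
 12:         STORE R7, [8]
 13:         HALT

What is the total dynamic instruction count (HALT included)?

R3=4
R7=1
R0=5
R6=0
R7=M[0]=0
R3=4&0=0
R6=0+4=4
R0=5+1=6
CMP R0, 11  (cmp 6,11)
JNZ L1: taken
R7=M[4]=7
R3=0&7=0
R6=4+4=8
R0=6+1=7
CMP R0, 11  (cmp 7,11)
JNZ L1: taken
R7=M[8]=4
R3=0&4=0
R6=8+4=12
R0=7+1=8
CMP R0, 11  (cmp 8,11)
JNZ L1: taken
R7=M[12]=13
R3=0&13=0
R6=12+4=16
R0=8+1=9
CMP R0, 11  (cmp 9,11)
JNZ L1: taken
R7=M[16]=15
R3=0&15=0
R6=16+4=20
R0=9+1=10
CMP R0, 11  (cmp 10,11)
JNZ L1: taken
R7=M[20]=7
R3=0&7=0
R6=20+4=24
R0=10+1=11
CMP R0, 11  (cmp 11,11)
JNZ L1: not taken
R7=7>>1=3
STORE R7, [8] → M[8]=3
halt.
Total executed instructions: 43.

43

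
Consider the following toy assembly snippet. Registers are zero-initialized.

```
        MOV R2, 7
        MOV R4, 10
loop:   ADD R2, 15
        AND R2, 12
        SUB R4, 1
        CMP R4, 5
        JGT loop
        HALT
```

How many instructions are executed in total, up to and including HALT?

after MOV R2, 7: R2=7
after MOV R4, 10: R4=10
after ADD R2, 15: R2=7+15=22
after AND R2, 12: R2=22&12=4
after SUB R4, 1: R4=10-1=9
CMP R4, 5  (cmp 9,5)
JGT loop: taken
after ADD R2, 15: R2=4+15=19
after AND R2, 12: R2=19&12=0
after SUB R4, 1: R4=9-1=8
CMP R4, 5  (cmp 8,5)
JGT loop: taken
after ADD R2, 15: R2=0+15=15
after AND R2, 12: R2=15&12=12
after SUB R4, 1: R4=8-1=7
CMP R4, 5  (cmp 7,5)
JGT loop: taken
after ADD R2, 15: R2=12+15=27
after AND R2, 12: R2=27&12=8
after SUB R4, 1: R4=7-1=6
CMP R4, 5  (cmp 6,5)
JGT loop: taken
after ADD R2, 15: R2=8+15=23
after AND R2, 12: R2=23&12=4
after SUB R4, 1: R4=6-1=5
CMP R4, 5  (cmp 5,5)
JGT loop: not taken
halt.
Total executed instructions: 28.

28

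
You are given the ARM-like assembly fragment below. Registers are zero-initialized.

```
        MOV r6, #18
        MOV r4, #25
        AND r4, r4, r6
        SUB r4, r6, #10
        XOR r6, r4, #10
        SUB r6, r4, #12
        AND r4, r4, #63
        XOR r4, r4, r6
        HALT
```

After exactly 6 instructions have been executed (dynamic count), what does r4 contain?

8

MOV r6, #18 → r6=18
MOV r4, #25 → r4=25
AND r4, r4, r6 → r4=25&18=16
SUB r4, r6, #10 → r4=18-10=8
XOR r6, r4, #10 → r6=8^10=2
SUB r6, r4, #12 → r6=8-12=-4
After step 6: r4 = 8.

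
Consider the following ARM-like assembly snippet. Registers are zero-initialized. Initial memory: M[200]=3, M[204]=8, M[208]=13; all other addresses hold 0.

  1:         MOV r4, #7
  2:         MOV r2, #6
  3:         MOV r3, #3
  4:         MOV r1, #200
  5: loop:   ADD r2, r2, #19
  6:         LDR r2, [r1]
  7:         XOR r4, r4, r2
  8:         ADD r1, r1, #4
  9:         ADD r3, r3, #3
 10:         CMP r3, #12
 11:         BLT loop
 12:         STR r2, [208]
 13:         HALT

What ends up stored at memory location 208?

r4=7
r2=6
r3=3
r1=200
r2=6+19=25
r2=M[200]=3
r4=7^3=4
r1=200+4=204
r3=3+3=6
CMP r3, #12  (cmp 6,12)
BLT loop: taken
r2=3+19=22
r2=M[204]=8
r4=4^8=12
r1=204+4=208
r3=6+3=9
CMP r3, #12  (cmp 9,12)
BLT loop: taken
r2=8+19=27
r2=M[208]=13
r4=12^13=1
r1=208+4=212
r3=9+3=12
CMP r3, #12  (cmp 12,12)
BLT loop: not taken
STR r2, [208] → M[208]=13
halt.

13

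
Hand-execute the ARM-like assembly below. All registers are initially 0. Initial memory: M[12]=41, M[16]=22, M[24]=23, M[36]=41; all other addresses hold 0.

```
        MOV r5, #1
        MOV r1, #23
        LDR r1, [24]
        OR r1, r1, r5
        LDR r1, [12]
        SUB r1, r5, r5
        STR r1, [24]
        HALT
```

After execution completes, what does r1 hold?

0

after MOV r5, #1: r5=1
after MOV r1, #23: r1=23
after LDR r1, [24]: r1=M[24]=23
after OR r1, r1, r5: r1=23|1=23
after LDR r1, [12]: r1=M[12]=41
after SUB r1, r5, r5: r1=1-1=0
STR r1, [24] → M[24]=0
halt.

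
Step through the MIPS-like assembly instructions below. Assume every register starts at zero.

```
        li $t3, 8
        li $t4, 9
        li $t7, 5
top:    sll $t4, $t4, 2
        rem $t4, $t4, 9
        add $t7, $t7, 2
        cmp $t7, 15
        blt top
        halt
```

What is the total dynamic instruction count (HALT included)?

29

li $t3, 8 → $t3=8
li $t4, 9 → $t4=9
li $t7, 5 → $t7=5
sll $t4, $t4, 2 → $t4=9<<2=36
rem $t4, $t4, 9 → $t4=36%9=0
add $t7, $t7, 2 → $t7=5+2=7
cmp $t7, 15  (cmp 7,15)
blt top: taken
sll $t4, $t4, 2 → $t4=0<<2=0
rem $t4, $t4, 9 → $t4=0%9=0
add $t7, $t7, 2 → $t7=7+2=9
cmp $t7, 15  (cmp 9,15)
blt top: taken
sll $t4, $t4, 2 → $t4=0<<2=0
rem $t4, $t4, 9 → $t4=0%9=0
add $t7, $t7, 2 → $t7=9+2=11
cmp $t7, 15  (cmp 11,15)
blt top: taken
sll $t4, $t4, 2 → $t4=0<<2=0
rem $t4, $t4, 9 → $t4=0%9=0
add $t7, $t7, 2 → $t7=11+2=13
cmp $t7, 15  (cmp 13,15)
blt top: taken
sll $t4, $t4, 2 → $t4=0<<2=0
rem $t4, $t4, 9 → $t4=0%9=0
add $t7, $t7, 2 → $t7=13+2=15
cmp $t7, 15  (cmp 15,15)
blt top: not taken
halt.
Total executed instructions: 29.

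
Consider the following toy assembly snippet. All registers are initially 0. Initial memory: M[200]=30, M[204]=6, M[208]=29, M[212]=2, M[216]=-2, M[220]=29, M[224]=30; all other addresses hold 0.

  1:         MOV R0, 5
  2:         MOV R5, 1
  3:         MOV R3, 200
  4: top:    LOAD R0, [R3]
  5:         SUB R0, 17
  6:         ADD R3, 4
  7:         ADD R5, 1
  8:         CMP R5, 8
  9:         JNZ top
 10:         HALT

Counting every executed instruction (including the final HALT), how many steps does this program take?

46

after MOV R0, 5: R0=5
after MOV R5, 1: R5=1
after MOV R3, 200: R3=200
after LOAD R0, [R3]: R0=M[200]=30
after SUB R0, 17: R0=30-17=13
after ADD R3, 4: R3=200+4=204
after ADD R5, 1: R5=1+1=2
CMP R5, 8  (cmp 2,8)
JNZ top: taken
after LOAD R0, [R3]: R0=M[204]=6
after SUB R0, 17: R0=6-17=-11
after ADD R3, 4: R3=204+4=208
after ADD R5, 1: R5=2+1=3
CMP R5, 8  (cmp 3,8)
JNZ top: taken
after LOAD R0, [R3]: R0=M[208]=29
after SUB R0, 17: R0=29-17=12
after ADD R3, 4: R3=208+4=212
after ADD R5, 1: R5=3+1=4
CMP R5, 8  (cmp 4,8)
JNZ top: taken
after LOAD R0, [R3]: R0=M[212]=2
after SUB R0, 17: R0=2-17=-15
after ADD R3, 4: R3=212+4=216
after ADD R5, 1: R5=4+1=5
CMP R5, 8  (cmp 5,8)
JNZ top: taken
after LOAD R0, [R3]: R0=M[216]=-2
after SUB R0, 17: R0=(-2)-17=-19
after ADD R3, 4: R3=216+4=220
after ADD R5, 1: R5=5+1=6
CMP R5, 8  (cmp 6,8)
JNZ top: taken
after LOAD R0, [R3]: R0=M[220]=29
after SUB R0, 17: R0=29-17=12
after ADD R3, 4: R3=220+4=224
after ADD R5, 1: R5=6+1=7
CMP R5, 8  (cmp 7,8)
JNZ top: taken
after LOAD R0, [R3]: R0=M[224]=30
after SUB R0, 17: R0=30-17=13
after ADD R3, 4: R3=224+4=228
after ADD R5, 1: R5=7+1=8
CMP R5, 8  (cmp 8,8)
JNZ top: not taken
halt.
Total executed instructions: 46.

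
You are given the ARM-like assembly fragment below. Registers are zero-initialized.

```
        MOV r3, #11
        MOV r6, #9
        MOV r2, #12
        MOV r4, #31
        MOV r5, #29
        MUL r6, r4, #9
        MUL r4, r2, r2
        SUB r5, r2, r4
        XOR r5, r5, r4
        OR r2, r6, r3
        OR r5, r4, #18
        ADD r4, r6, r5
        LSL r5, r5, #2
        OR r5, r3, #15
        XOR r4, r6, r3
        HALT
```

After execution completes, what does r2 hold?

MOV r3, #11 → r3=11
MOV r6, #9 → r6=9
MOV r2, #12 → r2=12
MOV r4, #31 → r4=31
MOV r5, #29 → r5=29
MUL r6, r4, #9 → r6=31*9=279
MUL r4, r2, r2 → r4=12*12=144
SUB r5, r2, r4 → r5=12-144=-132
XOR r5, r5, r4 → r5=(-132)^144=-20
OR r2, r6, r3 → r2=279|11=287
OR r5, r4, #18 → r5=144|18=146
ADD r4, r6, r5 → r4=279+146=425
LSL r5, r5, #2 → r5=146<<2=584
OR r5, r3, #15 → r5=11|15=15
XOR r4, r6, r3 → r4=279^11=284
halt.

287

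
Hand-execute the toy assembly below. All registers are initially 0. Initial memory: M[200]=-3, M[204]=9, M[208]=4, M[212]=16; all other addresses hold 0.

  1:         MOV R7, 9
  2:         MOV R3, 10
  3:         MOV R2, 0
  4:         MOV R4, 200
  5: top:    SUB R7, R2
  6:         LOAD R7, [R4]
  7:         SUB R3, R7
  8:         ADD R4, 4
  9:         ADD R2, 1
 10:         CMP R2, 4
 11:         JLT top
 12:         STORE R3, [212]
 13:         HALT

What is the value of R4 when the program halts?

216

R7=9
R3=10
R2=0
R4=200
R7=9-0=9
R7=M[200]=-3
R3=10-(-3)=13
R4=200+4=204
R2=0+1=1
CMP R2, 4  (cmp 1,4)
JLT top: taken
R7=(-3)-1=-4
R7=M[204]=9
R3=13-9=4
R4=204+4=208
R2=1+1=2
CMP R2, 4  (cmp 2,4)
JLT top: taken
R7=9-2=7
R7=M[208]=4
R3=4-4=0
R4=208+4=212
R2=2+1=3
CMP R2, 4  (cmp 3,4)
JLT top: taken
R7=4-3=1
R7=M[212]=16
R3=0-16=-16
R4=212+4=216
R2=3+1=4
CMP R2, 4  (cmp 4,4)
JLT top: not taken
STORE R3, [212] → M[212]=-16
halt.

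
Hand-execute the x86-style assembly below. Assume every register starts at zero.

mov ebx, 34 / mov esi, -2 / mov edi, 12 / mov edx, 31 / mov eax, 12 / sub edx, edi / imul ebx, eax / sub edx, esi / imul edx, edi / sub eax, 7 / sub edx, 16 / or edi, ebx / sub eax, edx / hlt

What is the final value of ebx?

408

mov ebx, 34 → ebx=34
mov esi, -2 → esi=-2
mov edi, 12 → edi=12
mov edx, 31 → edx=31
mov eax, 12 → eax=12
sub edx, edi → edx=31-12=19
imul ebx, eax → ebx=34*12=408
sub edx, esi → edx=19-(-2)=21
imul edx, edi → edx=21*12=252
sub eax, 7 → eax=12-7=5
sub edx, 16 → edx=252-16=236
or edi, ebx → edi=12|408=412
sub eax, edx → eax=5-236=-231
halt.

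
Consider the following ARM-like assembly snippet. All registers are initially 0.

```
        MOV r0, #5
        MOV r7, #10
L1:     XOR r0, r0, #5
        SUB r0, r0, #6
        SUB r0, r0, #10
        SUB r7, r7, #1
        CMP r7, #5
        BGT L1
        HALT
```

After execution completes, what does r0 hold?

-80

after MOV r0, #5: r0=5
after MOV r7, #10: r7=10
after XOR r0, r0, #5: r0=5^5=0
after SUB r0, r0, #6: r0=0-6=-6
after SUB r0, r0, #10: r0=(-6)-10=-16
after SUB r7, r7, #1: r7=10-1=9
CMP r7, #5  (cmp 9,5)
BGT L1: taken
after XOR r0, r0, #5: r0=(-16)^5=-11
after SUB r0, r0, #6: r0=(-11)-6=-17
after SUB r0, r0, #10: r0=(-17)-10=-27
after SUB r7, r7, #1: r7=9-1=8
CMP r7, #5  (cmp 8,5)
BGT L1: taken
after XOR r0, r0, #5: r0=(-27)^5=-32
after SUB r0, r0, #6: r0=(-32)-6=-38
after SUB r0, r0, #10: r0=(-38)-10=-48
after SUB r7, r7, #1: r7=8-1=7
CMP r7, #5  (cmp 7,5)
BGT L1: taken
after XOR r0, r0, #5: r0=(-48)^5=-43
after SUB r0, r0, #6: r0=(-43)-6=-49
after SUB r0, r0, #10: r0=(-49)-10=-59
after SUB r7, r7, #1: r7=7-1=6
CMP r7, #5  (cmp 6,5)
BGT L1: taken
after XOR r0, r0, #5: r0=(-59)^5=-64
after SUB r0, r0, #6: r0=(-64)-6=-70
after SUB r0, r0, #10: r0=(-70)-10=-80
after SUB r7, r7, #1: r7=6-1=5
CMP r7, #5  (cmp 5,5)
BGT L1: not taken
halt.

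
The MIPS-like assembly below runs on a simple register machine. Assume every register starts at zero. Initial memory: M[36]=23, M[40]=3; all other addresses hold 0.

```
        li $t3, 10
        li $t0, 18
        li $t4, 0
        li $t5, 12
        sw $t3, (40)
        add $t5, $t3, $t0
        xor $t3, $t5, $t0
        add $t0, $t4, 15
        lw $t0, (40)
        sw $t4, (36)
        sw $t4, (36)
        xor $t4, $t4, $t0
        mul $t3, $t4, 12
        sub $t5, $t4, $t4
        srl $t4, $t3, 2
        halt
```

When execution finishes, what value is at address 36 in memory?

0

li $t3, 10 → $t3=10
li $t0, 18 → $t0=18
li $t4, 0 → $t4=0
li $t5, 12 → $t5=12
sw $t3, (40) → M[40]=10
add $t5, $t3, $t0 → $t5=10+18=28
xor $t3, $t5, $t0 → $t3=28^18=14
add $t0, $t4, 15 → $t0=0+15=15
lw $t0, (40) → $t0=M[40]=10
sw $t4, (36) → M[36]=0
sw $t4, (36) → M[36]=0
xor $t4, $t4, $t0 → $t4=0^10=10
mul $t3, $t4, 12 → $t3=10*12=120
sub $t5, $t4, $t4 → $t5=10-10=0
srl $t4, $t3, 2 → $t4=120>>2=30
halt.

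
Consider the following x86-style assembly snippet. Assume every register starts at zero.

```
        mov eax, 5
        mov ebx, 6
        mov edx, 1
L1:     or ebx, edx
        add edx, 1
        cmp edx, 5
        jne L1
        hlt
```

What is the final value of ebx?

7

eax=5
ebx=6
edx=1
ebx=6|1=7
edx=1+1=2
cmp edx, 5  (cmp 2,5)
jne L1: taken
ebx=7|2=7
edx=2+1=3
cmp edx, 5  (cmp 3,5)
jne L1: taken
ebx=7|3=7
edx=3+1=4
cmp edx, 5  (cmp 4,5)
jne L1: taken
ebx=7|4=7
edx=4+1=5
cmp edx, 5  (cmp 5,5)
jne L1: not taken
halt.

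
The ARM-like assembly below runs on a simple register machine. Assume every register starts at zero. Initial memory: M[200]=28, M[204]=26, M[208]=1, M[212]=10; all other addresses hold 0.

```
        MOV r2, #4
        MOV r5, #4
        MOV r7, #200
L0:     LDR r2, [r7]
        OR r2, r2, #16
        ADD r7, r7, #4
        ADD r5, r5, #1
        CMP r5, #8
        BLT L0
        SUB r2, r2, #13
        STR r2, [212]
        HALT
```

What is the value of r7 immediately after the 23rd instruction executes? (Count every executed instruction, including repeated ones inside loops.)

212

r2=4
r5=4
r7=200
r2=M[200]=28
r2=28|16=28
r7=200+4=204
r5=4+1=5
CMP r5, #8  (cmp 5,8)
BLT L0: taken
r2=M[204]=26
r2=26|16=26
r7=204+4=208
r5=5+1=6
CMP r5, #8  (cmp 6,8)
BLT L0: taken
r2=M[208]=1
r2=1|16=17
r7=208+4=212
r5=6+1=7
CMP r5, #8  (cmp 7,8)
BLT L0: taken
r2=M[212]=10
r2=10|16=26
After step 23: r7 = 212.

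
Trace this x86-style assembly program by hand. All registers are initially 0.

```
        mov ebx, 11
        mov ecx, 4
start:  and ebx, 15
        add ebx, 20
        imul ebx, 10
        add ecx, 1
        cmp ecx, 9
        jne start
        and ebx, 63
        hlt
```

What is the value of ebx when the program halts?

24

after mov ebx, 11: ebx=11
after mov ecx, 4: ecx=4
after and ebx, 15: ebx=11&15=11
after add ebx, 20: ebx=11+20=31
after imul ebx, 10: ebx=31*10=310
after add ecx, 1: ecx=4+1=5
cmp ecx, 9  (cmp 5,9)
jne start: taken
after and ebx, 15: ebx=310&15=6
after add ebx, 20: ebx=6+20=26
after imul ebx, 10: ebx=26*10=260
after add ecx, 1: ecx=5+1=6
cmp ecx, 9  (cmp 6,9)
jne start: taken
after and ebx, 15: ebx=260&15=4
after add ebx, 20: ebx=4+20=24
after imul ebx, 10: ebx=24*10=240
after add ecx, 1: ecx=6+1=7
cmp ecx, 9  (cmp 7,9)
jne start: taken
after and ebx, 15: ebx=240&15=0
after add ebx, 20: ebx=0+20=20
after imul ebx, 10: ebx=20*10=200
after add ecx, 1: ecx=7+1=8
cmp ecx, 9  (cmp 8,9)
jne start: taken
after and ebx, 15: ebx=200&15=8
after add ebx, 20: ebx=8+20=28
after imul ebx, 10: ebx=28*10=280
after add ecx, 1: ecx=8+1=9
cmp ecx, 9  (cmp 9,9)
jne start: not taken
after and ebx, 63: ebx=280&63=24
halt.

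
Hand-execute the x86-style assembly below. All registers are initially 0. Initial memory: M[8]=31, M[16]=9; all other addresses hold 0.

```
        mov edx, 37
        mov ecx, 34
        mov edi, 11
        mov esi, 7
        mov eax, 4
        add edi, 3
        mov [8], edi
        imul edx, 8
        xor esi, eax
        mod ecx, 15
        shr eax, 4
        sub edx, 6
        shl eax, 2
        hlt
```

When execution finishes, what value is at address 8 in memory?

14

mov edx, 37 → edx=37
mov ecx, 34 → ecx=34
mov edi, 11 → edi=11
mov esi, 7 → esi=7
mov eax, 4 → eax=4
add edi, 3 → edi=11+3=14
mov [8], edi → M[8]=14
imul edx, 8 → edx=37*8=296
xor esi, eax → esi=7^4=3
mod ecx, 15 → ecx=34%15=4
shr eax, 4 → eax=4>>4=0
sub edx, 6 → edx=296-6=290
shl eax, 2 → eax=0<<2=0
halt.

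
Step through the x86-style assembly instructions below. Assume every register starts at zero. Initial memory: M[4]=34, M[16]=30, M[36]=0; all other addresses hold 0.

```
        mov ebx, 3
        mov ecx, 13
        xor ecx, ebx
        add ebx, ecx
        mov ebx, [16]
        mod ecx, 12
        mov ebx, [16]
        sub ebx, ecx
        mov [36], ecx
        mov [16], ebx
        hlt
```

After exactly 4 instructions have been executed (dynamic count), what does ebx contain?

mov ebx, 3 → ebx=3
mov ecx, 13 → ecx=13
xor ecx, ebx → ecx=13^3=14
add ebx, ecx → ebx=3+14=17
After step 4: ebx = 17.

17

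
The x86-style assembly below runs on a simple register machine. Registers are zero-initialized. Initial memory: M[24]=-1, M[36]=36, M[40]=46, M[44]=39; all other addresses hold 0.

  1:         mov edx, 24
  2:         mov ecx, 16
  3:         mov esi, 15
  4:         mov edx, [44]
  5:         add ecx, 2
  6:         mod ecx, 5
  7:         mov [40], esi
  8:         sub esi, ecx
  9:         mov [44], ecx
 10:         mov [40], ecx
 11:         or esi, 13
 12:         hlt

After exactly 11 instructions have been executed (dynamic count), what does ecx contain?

3

after mov edx, 24: edx=24
after mov ecx, 16: ecx=16
after mov esi, 15: esi=15
after mov edx, [44]: edx=M[44]=39
after add ecx, 2: ecx=16+2=18
after mod ecx, 5: ecx=18%5=3
mov [40], esi → M[40]=15
after sub esi, ecx: esi=15-3=12
mov [44], ecx → M[44]=3
mov [40], ecx → M[40]=3
after or esi, 13: esi=12|13=13
After step 11: ecx = 3.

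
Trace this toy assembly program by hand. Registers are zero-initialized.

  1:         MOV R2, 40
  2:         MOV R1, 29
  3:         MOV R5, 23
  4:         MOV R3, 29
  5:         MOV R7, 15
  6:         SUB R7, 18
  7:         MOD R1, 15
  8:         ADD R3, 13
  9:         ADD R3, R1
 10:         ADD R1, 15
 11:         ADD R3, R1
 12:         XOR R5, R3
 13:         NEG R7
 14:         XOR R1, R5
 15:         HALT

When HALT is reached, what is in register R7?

after MOV R2, 40: R2=40
after MOV R1, 29: R1=29
after MOV R5, 23: R5=23
after MOV R3, 29: R3=29
after MOV R7, 15: R7=15
after SUB R7, 18: R7=15-18=-3
after MOD R1, 15: R1=29%15=14
after ADD R3, 13: R3=29+13=42
after ADD R3, R1: R3=42+14=56
after ADD R1, 15: R1=14+15=29
after ADD R3, R1: R3=56+29=85
after XOR R5, R3: R5=23^85=66
after NEG R7: R7=-(-3)=3
after XOR R1, R5: R1=29^66=95
halt.

3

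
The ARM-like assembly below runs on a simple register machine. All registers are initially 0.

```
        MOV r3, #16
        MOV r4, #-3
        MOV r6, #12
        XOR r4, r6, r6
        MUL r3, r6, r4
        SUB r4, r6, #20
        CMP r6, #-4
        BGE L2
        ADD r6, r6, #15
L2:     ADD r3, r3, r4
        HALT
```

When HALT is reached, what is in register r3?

after MOV r3, #16: r3=16
after MOV r4, #-3: r4=-3
after MOV r6, #12: r6=12
after XOR r4, r6, r6: r4=12^12=0
after MUL r3, r6, r4: r3=12*0=0
after SUB r4, r6, #20: r4=12-20=-8
CMP r6, #-4  (cmp 12,-4)
BGE L2: taken
after ADD r3, r3, r4: r3=0+(-8)=-8
halt.

-8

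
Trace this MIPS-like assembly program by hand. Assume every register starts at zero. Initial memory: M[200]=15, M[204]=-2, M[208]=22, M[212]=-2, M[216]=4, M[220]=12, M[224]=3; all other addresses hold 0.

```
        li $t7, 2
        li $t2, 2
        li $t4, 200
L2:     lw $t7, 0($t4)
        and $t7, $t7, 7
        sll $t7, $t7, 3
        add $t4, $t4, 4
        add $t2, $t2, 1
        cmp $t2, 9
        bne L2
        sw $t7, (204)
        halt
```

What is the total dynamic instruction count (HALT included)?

54

li $t7, 2 → $t7=2
li $t2, 2 → $t2=2
li $t4, 200 → $t4=200
lw $t7, 0($t4) → $t7=M[200]=15
and $t7, $t7, 7 → $t7=15&7=7
sll $t7, $t7, 3 → $t7=7<<3=56
add $t4, $t4, 4 → $t4=200+4=204
add $t2, $t2, 1 → $t2=2+1=3
cmp $t2, 9  (cmp 3,9)
bne L2: taken
lw $t7, 0($t4) → $t7=M[204]=-2
and $t7, $t7, 7 → $t7=(-2)&7=6
sll $t7, $t7, 3 → $t7=6<<3=48
add $t4, $t4, 4 → $t4=204+4=208
add $t2, $t2, 1 → $t2=3+1=4
cmp $t2, 9  (cmp 4,9)
bne L2: taken
lw $t7, 0($t4) → $t7=M[208]=22
and $t7, $t7, 7 → $t7=22&7=6
sll $t7, $t7, 3 → $t7=6<<3=48
add $t4, $t4, 4 → $t4=208+4=212
add $t2, $t2, 1 → $t2=4+1=5
cmp $t2, 9  (cmp 5,9)
bne L2: taken
lw $t7, 0($t4) → $t7=M[212]=-2
and $t7, $t7, 7 → $t7=(-2)&7=6
sll $t7, $t7, 3 → $t7=6<<3=48
add $t4, $t4, 4 → $t4=212+4=216
add $t2, $t2, 1 → $t2=5+1=6
cmp $t2, 9  (cmp 6,9)
bne L2: taken
lw $t7, 0($t4) → $t7=M[216]=4
and $t7, $t7, 7 → $t7=4&7=4
sll $t7, $t7, 3 → $t7=4<<3=32
add $t4, $t4, 4 → $t4=216+4=220
add $t2, $t2, 1 → $t2=6+1=7
cmp $t2, 9  (cmp 7,9)
bne L2: taken
lw $t7, 0($t4) → $t7=M[220]=12
and $t7, $t7, 7 → $t7=12&7=4
sll $t7, $t7, 3 → $t7=4<<3=32
add $t4, $t4, 4 → $t4=220+4=224
add $t2, $t2, 1 → $t2=7+1=8
cmp $t2, 9  (cmp 8,9)
bne L2: taken
lw $t7, 0($t4) → $t7=M[224]=3
and $t7, $t7, 7 → $t7=3&7=3
sll $t7, $t7, 3 → $t7=3<<3=24
add $t4, $t4, 4 → $t4=224+4=228
add $t2, $t2, 1 → $t2=8+1=9
cmp $t2, 9  (cmp 9,9)
bne L2: not taken
sw $t7, (204) → M[204]=24
halt.
Total executed instructions: 54.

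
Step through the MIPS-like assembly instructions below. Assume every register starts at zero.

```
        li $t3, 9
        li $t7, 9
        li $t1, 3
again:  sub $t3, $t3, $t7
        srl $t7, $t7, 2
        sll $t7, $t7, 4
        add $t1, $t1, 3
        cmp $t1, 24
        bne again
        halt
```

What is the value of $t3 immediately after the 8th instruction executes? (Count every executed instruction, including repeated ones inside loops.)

0

li $t3, 9 → $t3=9
li $t7, 9 → $t7=9
li $t1, 3 → $t1=3
sub $t3, $t3, $t7 → $t3=9-9=0
srl $t7, $t7, 2 → $t7=9>>2=2
sll $t7, $t7, 4 → $t7=2<<4=32
add $t1, $t1, 3 → $t1=3+3=6
cmp $t1, 24  (cmp 6,24)
After step 8: $t3 = 0.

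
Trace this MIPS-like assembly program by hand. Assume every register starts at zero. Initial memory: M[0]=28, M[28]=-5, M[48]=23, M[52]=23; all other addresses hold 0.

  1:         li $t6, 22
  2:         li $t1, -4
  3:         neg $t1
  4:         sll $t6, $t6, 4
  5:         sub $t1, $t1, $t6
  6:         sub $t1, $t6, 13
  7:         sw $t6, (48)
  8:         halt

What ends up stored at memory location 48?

352

li $t6, 22 → $t6=22
li $t1, -4 → $t1=-4
neg $t1 → $t1=-(-4)=4
sll $t6, $t6, 4 → $t6=22<<4=352
sub $t1, $t1, $t6 → $t1=4-352=-348
sub $t1, $t6, 13 → $t1=352-13=339
sw $t6, (48) → M[48]=352
halt.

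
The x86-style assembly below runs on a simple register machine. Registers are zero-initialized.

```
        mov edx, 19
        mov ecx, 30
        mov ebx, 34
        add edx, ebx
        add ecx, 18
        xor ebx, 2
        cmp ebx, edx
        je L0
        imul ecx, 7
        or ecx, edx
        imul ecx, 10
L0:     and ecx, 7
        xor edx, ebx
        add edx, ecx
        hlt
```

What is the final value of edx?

after mov edx, 19: edx=19
after mov ecx, 30: ecx=30
after mov ebx, 34: ebx=34
after add edx, ebx: edx=19+34=53
after add ecx, 18: ecx=30+18=48
after xor ebx, 2: ebx=34^2=32
cmp ebx, edx  (cmp 32,53)
je L0: not taken
after imul ecx, 7: ecx=48*7=336
after or ecx, edx: ecx=336|53=373
after imul ecx, 10: ecx=373*10=3730
after and ecx, 7: ecx=3730&7=2
after xor edx, ebx: edx=53^32=21
after add edx, ecx: edx=21+2=23
halt.

23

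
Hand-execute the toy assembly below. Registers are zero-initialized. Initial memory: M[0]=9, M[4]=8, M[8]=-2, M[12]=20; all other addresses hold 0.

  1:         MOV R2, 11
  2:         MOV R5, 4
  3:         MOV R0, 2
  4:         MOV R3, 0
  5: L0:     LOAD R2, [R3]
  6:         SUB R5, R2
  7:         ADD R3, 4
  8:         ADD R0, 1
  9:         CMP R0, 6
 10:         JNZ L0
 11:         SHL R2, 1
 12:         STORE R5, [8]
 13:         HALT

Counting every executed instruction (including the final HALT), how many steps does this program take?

31

after MOV R2, 11: R2=11
after MOV R5, 4: R5=4
after MOV R0, 2: R0=2
after MOV R3, 0: R3=0
after LOAD R2, [R3]: R2=M[0]=9
after SUB R5, R2: R5=4-9=-5
after ADD R3, 4: R3=0+4=4
after ADD R0, 1: R0=2+1=3
CMP R0, 6  (cmp 3,6)
JNZ L0: taken
after LOAD R2, [R3]: R2=M[4]=8
after SUB R5, R2: R5=(-5)-8=-13
after ADD R3, 4: R3=4+4=8
after ADD R0, 1: R0=3+1=4
CMP R0, 6  (cmp 4,6)
JNZ L0: taken
after LOAD R2, [R3]: R2=M[8]=-2
after SUB R5, R2: R5=(-13)-(-2)=-11
after ADD R3, 4: R3=8+4=12
after ADD R0, 1: R0=4+1=5
CMP R0, 6  (cmp 5,6)
JNZ L0: taken
after LOAD R2, [R3]: R2=M[12]=20
after SUB R5, R2: R5=(-11)-20=-31
after ADD R3, 4: R3=12+4=16
after ADD R0, 1: R0=5+1=6
CMP R0, 6  (cmp 6,6)
JNZ L0: not taken
after SHL R2, 1: R2=20<<1=40
STORE R5, [8] → M[8]=-31
halt.
Total executed instructions: 31.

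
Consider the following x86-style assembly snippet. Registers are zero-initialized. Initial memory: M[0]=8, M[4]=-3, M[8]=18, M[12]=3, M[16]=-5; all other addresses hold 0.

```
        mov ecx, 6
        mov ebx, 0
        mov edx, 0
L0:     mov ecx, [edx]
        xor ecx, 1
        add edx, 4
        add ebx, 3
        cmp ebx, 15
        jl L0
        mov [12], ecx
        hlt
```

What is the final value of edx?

20

ecx=6
ebx=0
edx=0
ecx=M[0]=8
ecx=8^1=9
edx=0+4=4
ebx=0+3=3
cmp ebx, 15  (cmp 3,15)
jl L0: taken
ecx=M[4]=-3
ecx=(-3)^1=-4
edx=4+4=8
ebx=3+3=6
cmp ebx, 15  (cmp 6,15)
jl L0: taken
ecx=M[8]=18
ecx=18^1=19
edx=8+4=12
ebx=6+3=9
cmp ebx, 15  (cmp 9,15)
jl L0: taken
ecx=M[12]=3
ecx=3^1=2
edx=12+4=16
ebx=9+3=12
cmp ebx, 15  (cmp 12,15)
jl L0: taken
ecx=M[16]=-5
ecx=(-5)^1=-6
edx=16+4=20
ebx=12+3=15
cmp ebx, 15  (cmp 15,15)
jl L0: not taken
mov [12], ecx → M[12]=-6
halt.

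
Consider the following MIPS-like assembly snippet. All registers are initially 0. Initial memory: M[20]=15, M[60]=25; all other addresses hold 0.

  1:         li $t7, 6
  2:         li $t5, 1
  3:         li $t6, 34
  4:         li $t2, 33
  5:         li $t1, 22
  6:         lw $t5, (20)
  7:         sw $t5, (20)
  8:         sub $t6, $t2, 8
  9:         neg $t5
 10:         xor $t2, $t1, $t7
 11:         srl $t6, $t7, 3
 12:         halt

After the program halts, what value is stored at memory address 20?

15

li $t7, 6 → $t7=6
li $t5, 1 → $t5=1
li $t6, 34 → $t6=34
li $t2, 33 → $t2=33
li $t1, 22 → $t1=22
lw $t5, (20) → $t5=M[20]=15
sw $t5, (20) → M[20]=15
sub $t6, $t2, 8 → $t6=33-8=25
neg $t5 → $t5=-(15)=-15
xor $t2, $t1, $t7 → $t2=22^6=16
srl $t6, $t7, 3 → $t6=6>>3=0
halt.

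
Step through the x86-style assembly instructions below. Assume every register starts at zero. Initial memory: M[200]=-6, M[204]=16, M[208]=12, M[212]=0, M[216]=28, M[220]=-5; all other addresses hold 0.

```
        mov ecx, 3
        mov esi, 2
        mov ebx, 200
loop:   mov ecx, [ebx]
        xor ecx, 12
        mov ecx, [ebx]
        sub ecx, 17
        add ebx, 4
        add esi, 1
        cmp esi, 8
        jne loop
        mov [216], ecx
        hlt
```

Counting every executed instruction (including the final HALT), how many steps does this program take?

after mov ecx, 3: ecx=3
after mov esi, 2: esi=2
after mov ebx, 200: ebx=200
after mov ecx, [ebx]: ecx=M[200]=-6
after xor ecx, 12: ecx=(-6)^12=-10
after mov ecx, [ebx]: ecx=M[200]=-6
after sub ecx, 17: ecx=(-6)-17=-23
after add ebx, 4: ebx=200+4=204
after add esi, 1: esi=2+1=3
cmp esi, 8  (cmp 3,8)
jne loop: taken
after mov ecx, [ebx]: ecx=M[204]=16
after xor ecx, 12: ecx=16^12=28
after mov ecx, [ebx]: ecx=M[204]=16
after sub ecx, 17: ecx=16-17=-1
after add ebx, 4: ebx=204+4=208
after add esi, 1: esi=3+1=4
cmp esi, 8  (cmp 4,8)
jne loop: taken
after mov ecx, [ebx]: ecx=M[208]=12
after xor ecx, 12: ecx=12^12=0
after mov ecx, [ebx]: ecx=M[208]=12
after sub ecx, 17: ecx=12-17=-5
after add ebx, 4: ebx=208+4=212
after add esi, 1: esi=4+1=5
cmp esi, 8  (cmp 5,8)
jne loop: taken
after mov ecx, [ebx]: ecx=M[212]=0
after xor ecx, 12: ecx=0^12=12
after mov ecx, [ebx]: ecx=M[212]=0
after sub ecx, 17: ecx=0-17=-17
after add ebx, 4: ebx=212+4=216
after add esi, 1: esi=5+1=6
cmp esi, 8  (cmp 6,8)
jne loop: taken
after mov ecx, [ebx]: ecx=M[216]=28
after xor ecx, 12: ecx=28^12=16
after mov ecx, [ebx]: ecx=M[216]=28
after sub ecx, 17: ecx=28-17=11
after add ebx, 4: ebx=216+4=220
after add esi, 1: esi=6+1=7
cmp esi, 8  (cmp 7,8)
jne loop: taken
after mov ecx, [ebx]: ecx=M[220]=-5
after xor ecx, 12: ecx=(-5)^12=-9
after mov ecx, [ebx]: ecx=M[220]=-5
after sub ecx, 17: ecx=(-5)-17=-22
after add ebx, 4: ebx=220+4=224
after add esi, 1: esi=7+1=8
cmp esi, 8  (cmp 8,8)
jne loop: not taken
mov [216], ecx → M[216]=-22
halt.
Total executed instructions: 53.

53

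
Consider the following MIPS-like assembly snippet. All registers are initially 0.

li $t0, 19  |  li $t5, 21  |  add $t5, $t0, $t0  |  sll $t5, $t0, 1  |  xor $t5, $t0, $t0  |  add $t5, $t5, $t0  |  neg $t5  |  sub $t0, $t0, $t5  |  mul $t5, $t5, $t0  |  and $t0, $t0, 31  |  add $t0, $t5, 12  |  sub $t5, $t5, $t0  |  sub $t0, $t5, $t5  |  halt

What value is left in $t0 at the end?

0

li $t0, 19 → $t0=19
li $t5, 21 → $t5=21
add $t5, $t0, $t0 → $t5=19+19=38
sll $t5, $t0, 1 → $t5=19<<1=38
xor $t5, $t0, $t0 → $t5=19^19=0
add $t5, $t5, $t0 → $t5=0+19=19
neg $t5 → $t5=-(19)=-19
sub $t0, $t0, $t5 → $t0=19-(-19)=38
mul $t5, $t5, $t0 → $t5=(-19)*38=-722
and $t0, $t0, 31 → $t0=38&31=6
add $t0, $t5, 12 → $t0=(-722)+12=-710
sub $t5, $t5, $t0 → $t5=(-722)-(-710)=-12
sub $t0, $t5, $t5 → $t0=(-12)-(-12)=0
halt.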